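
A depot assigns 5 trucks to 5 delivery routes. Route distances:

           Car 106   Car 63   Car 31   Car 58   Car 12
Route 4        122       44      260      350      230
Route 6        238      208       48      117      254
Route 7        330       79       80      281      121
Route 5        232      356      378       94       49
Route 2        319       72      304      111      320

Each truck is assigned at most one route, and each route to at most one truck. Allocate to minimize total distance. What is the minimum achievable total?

Optimal: Car 106→Route 4 (122 km), Car 63→Route 7 (79 km), Car 31→Route 6 (48 km), Car 58→Route 2 (111 km), Car 12→Route 5 (49 km) — total 122+79+48+111+49 = 409 km.
Row-greedy (each truck in turn takes its cheapest remaining route) gives 457 km, worse by 48.

Minimum total: 409 km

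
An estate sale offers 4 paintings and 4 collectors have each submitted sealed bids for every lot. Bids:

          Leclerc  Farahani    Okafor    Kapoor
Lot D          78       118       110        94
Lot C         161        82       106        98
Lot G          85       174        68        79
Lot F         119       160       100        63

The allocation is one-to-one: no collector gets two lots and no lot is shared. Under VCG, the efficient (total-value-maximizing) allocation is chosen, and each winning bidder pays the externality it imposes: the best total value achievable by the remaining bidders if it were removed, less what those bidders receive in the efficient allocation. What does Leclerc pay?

Leclerc pays $14.

Efficient allocation: Leclerc→Lot C ($161), Farahani→Lot G ($174), Okafor→Lot F ($100), Kapoor→Lot D ($94); total welfare W = $529.
Leclerc receives Lot C at value $161, so the others get W − 161 = $368.
Without Leclerc: best allocation of the remaining 3 bidders over all 4 lots is Farahani→Lot G ($174), Okafor→Lot D ($110), Kapoor→Lot C ($98), total $382.
VCG payment = (others' best without Leclerc) − (others' welfare with Leclerc) = 382 − 368 = $14.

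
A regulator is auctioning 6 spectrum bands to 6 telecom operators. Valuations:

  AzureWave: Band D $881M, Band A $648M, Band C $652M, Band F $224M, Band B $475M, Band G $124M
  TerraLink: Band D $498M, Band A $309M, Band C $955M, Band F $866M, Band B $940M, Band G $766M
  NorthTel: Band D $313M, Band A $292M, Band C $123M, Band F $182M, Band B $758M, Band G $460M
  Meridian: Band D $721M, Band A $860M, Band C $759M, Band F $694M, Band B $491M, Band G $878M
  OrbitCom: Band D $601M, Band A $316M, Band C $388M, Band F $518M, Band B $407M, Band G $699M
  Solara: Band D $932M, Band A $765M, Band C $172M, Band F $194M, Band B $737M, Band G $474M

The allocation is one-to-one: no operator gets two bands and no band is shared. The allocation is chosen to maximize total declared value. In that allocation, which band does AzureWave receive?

Treat this as an assignment problem: match each operator to one band.
Optimal: AzureWave→Band C ($652M), TerraLink→Band F ($866M), NorthTel→Band B ($758M), Meridian→Band A ($860M), OrbitCom→Band G ($699M), Solara→Band D ($932M) — total 652+866+758+860+699+932 = $4767M.
Max-entry greedy (repeatedly take the single best remaining cell) gives $4689M, worse by 78.
Swapping Meridian↔NorthTel (Meridian→Band B $491M, NorthTel→Band A $292M) loses 835.
AzureWave's own top band is Band D ($881M), but forcing AzureWave→Band D and reassigning the rest optimally gives only $4755M — worse by 12.

AzureWave receives Band C.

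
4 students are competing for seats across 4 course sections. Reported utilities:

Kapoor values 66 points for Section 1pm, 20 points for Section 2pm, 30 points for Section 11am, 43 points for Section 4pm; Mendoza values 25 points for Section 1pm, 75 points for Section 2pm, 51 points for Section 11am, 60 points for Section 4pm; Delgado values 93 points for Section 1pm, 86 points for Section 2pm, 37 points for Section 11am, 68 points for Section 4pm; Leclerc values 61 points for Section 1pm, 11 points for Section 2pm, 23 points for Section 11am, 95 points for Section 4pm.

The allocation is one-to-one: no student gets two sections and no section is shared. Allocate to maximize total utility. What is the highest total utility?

Optimal: Kapoor→Section 1pm (66 points), Mendoza→Section 11am (51 points), Delgado→Section 2pm (86 points), Leclerc→Section 4pm (95 points) — total 66+51+86+95 = 298 points.
Max-entry greedy (repeatedly take the single best remaining cell) gives 293 points, worse by 5.
Swapping Delgado↔Mendoza (Delgado→Section 11am 37 points, Mendoza→Section 2pm 75 points) loses 25.
No other one-to-one assignment exceeds 298 points.

Max total: 298 points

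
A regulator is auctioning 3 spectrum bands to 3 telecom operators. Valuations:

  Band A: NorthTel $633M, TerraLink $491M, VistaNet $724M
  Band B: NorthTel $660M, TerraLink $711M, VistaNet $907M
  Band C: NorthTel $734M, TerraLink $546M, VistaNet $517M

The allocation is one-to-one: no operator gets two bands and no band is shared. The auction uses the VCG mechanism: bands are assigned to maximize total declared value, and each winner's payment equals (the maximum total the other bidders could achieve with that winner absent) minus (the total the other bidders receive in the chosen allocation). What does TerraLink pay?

TerraLink pays $183M.

Efficient allocation: NorthTel→Band C ($734M), TerraLink→Band B ($711M), VistaNet→Band A ($724M); total welfare W = $2169M.
TerraLink receives Band B at value $711M, so the others get W − 711 = $1458M.
Without TerraLink: best allocation of the remaining 2 bidders over all 3 bands is NorthTel→Band C ($734M), VistaNet→Band B ($907M), total $1641M.
VCG payment = (others' best without TerraLink) − (others' welfare with TerraLink) = 1641 − 1458 = $183M.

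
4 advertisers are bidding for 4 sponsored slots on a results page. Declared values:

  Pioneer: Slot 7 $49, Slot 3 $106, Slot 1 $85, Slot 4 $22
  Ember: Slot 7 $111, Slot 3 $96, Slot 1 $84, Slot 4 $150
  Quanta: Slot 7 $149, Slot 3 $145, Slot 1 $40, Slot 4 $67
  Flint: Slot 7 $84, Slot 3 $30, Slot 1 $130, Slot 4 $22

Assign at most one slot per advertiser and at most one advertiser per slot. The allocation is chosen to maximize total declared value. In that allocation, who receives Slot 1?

This is the linear assignment problem.
Optimal: Pioneer→Slot 3 ($106), Ember→Slot 4 ($150), Quanta→Slot 7 ($149), Flint→Slot 1 ($130) — total 106+150+149+130 = $535.
Next-best assignment: Pioneer→Slot 7, Ember→Slot 4, Quanta→Slot 3, Flint→Slot 1 = $474.

Flint receives Slot 1.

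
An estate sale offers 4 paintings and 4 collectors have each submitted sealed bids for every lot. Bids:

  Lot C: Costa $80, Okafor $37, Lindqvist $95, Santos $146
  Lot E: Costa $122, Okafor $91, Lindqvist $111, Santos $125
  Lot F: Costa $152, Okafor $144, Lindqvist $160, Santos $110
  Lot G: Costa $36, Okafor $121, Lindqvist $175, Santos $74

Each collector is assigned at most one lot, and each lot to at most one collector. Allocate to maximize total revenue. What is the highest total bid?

Max total: $587

Optimal: Costa→Lot E ($122), Okafor→Lot F ($144), Lindqvist→Lot G ($175), Santos→Lot C ($146) — total 122+144+175+146 = $587.
Max-entry greedy (repeatedly take the single best remaining cell) gives $564, worse by 23.
Next-best assignment: Costa→Lot F, Okafor→Lot E, Lindqvist→Lot G, Santos→Lot C = $564.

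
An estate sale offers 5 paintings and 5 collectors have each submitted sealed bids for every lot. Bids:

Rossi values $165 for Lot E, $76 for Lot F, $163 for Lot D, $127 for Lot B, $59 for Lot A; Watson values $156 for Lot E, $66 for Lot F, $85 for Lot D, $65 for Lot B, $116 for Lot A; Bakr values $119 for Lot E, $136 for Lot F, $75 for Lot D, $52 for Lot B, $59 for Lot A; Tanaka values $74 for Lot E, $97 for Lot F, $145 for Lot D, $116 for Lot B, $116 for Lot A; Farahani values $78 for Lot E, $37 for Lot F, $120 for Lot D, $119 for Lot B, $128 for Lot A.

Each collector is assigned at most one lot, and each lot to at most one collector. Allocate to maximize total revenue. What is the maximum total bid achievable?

Optimal: Rossi→Lot D ($163), Watson→Lot E ($156), Bakr→Lot F ($136), Tanaka→Lot B ($116), Farahani→Lot A ($128) — total 163+156+136+116+128 = $699.
Row-greedy (each collector in turn takes its best remaining lot) gives $681, worse by 18.

Maximum total: $699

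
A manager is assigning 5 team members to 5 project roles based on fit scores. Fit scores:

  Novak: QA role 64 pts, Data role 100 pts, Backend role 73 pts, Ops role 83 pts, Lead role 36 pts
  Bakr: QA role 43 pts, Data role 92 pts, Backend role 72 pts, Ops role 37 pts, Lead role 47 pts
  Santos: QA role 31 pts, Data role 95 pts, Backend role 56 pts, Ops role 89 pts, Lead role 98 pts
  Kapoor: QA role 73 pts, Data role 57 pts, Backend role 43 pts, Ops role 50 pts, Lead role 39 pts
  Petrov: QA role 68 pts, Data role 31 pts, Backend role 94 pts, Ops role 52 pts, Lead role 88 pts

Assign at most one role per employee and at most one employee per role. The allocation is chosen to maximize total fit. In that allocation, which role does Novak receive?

Optimal: Novak→Ops role (83 pts), Bakr→Data role (92 pts), Santos→Lead role (98 pts), Kapoor→QA role (73 pts), Petrov→Backend role (94 pts) — total 83+92+98+73+94 = 440 pts.
Row-greedy (each employee in turn takes its best remaining role) gives 395 pts, worse by 45.
Every other assignment is strictly worse.
Novak's own top role is Data role (100 pts), but forcing Novak→Data role and reassigning the rest optimally gives only 422 pts — worse by 18.

Novak receives Ops role.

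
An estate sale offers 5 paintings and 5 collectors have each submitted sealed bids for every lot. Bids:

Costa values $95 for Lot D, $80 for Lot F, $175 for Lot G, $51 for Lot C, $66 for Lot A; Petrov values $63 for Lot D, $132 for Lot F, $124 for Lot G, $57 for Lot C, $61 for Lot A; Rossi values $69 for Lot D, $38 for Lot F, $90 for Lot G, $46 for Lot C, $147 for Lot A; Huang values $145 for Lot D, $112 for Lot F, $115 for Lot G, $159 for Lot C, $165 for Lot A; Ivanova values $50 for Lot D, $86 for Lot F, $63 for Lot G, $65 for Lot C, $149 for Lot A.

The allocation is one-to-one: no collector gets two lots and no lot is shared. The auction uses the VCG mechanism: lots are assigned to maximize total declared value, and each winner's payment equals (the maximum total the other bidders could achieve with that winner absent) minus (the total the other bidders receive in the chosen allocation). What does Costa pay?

Costa pays $21.

Efficient allocation: Costa→Lot G ($175), Petrov→Lot F ($132), Rossi→Lot D ($69), Huang→Lot C ($159), Ivanova→Lot A ($149); total welfare W = $684.
Costa receives Lot G at value $175, so the others get W − 175 = $509.
Without Costa: best allocation of the remaining 4 bidders over all 5 lots is Petrov→Lot F ($132), Rossi→Lot G ($90), Huang→Lot C ($159), Ivanova→Lot A ($149), total $530.
VCG payment = (others' best without Costa) − (others' welfare with Costa) = 530 − 509 = $21.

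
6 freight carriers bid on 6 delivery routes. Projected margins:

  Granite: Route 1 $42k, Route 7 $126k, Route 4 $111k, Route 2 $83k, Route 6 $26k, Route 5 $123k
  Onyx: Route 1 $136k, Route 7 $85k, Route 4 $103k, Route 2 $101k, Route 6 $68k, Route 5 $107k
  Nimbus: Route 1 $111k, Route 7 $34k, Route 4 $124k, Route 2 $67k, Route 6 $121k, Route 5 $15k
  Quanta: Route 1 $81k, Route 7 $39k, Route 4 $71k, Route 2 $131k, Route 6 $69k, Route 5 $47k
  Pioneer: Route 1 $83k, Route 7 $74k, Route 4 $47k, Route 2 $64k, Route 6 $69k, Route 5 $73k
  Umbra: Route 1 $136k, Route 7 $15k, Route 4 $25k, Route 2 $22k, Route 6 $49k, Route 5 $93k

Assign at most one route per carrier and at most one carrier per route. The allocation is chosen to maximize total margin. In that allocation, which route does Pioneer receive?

Optimal: Granite→Route 7 ($126k), Onyx→Route 5 ($107k), Nimbus→Route 4 ($124k), Quanta→Route 2 ($131k), Pioneer→Route 6 ($69k), Umbra→Route 1 ($136k) — total 126+107+124+131+69+136 = $693k.
Column-greedy (each route in turn goes to its best remaining carrier) gives $679k, worse by 14.
Pioneer's own top route is Route 1 ($83k), but forcing Pioneer→Route 1 and reassigning the rest optimally gives only $657k — worse by 36.

Pioneer receives Route 6.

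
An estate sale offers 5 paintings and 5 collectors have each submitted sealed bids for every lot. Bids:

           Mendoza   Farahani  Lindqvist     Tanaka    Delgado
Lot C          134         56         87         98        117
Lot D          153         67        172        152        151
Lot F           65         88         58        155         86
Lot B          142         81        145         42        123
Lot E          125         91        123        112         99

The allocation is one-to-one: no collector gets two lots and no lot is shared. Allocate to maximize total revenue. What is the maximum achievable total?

Max total: $677

Optimal: Mendoza→Lot B ($142), Farahani→Lot E ($91), Lindqvist→Lot D ($172), Tanaka→Lot F ($155), Delgado→Lot C ($117) — total 142+91+172+155+117 = $677.
Row-greedy (each collector in turn takes its best remaining lot) gives $661, worse by 16.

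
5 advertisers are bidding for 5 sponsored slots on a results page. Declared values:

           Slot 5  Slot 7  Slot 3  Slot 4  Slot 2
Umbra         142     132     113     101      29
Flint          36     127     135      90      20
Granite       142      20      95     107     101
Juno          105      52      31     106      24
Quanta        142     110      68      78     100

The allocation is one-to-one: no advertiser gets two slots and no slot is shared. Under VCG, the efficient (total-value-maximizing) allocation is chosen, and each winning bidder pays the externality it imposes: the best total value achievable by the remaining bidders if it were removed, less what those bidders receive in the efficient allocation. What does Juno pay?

Efficient allocation: Umbra→Slot 7 ($132), Flint→Slot 3 ($135), Granite→Slot 2 ($101), Juno→Slot 4 ($106), Quanta→Slot 5 ($142); total welfare W = $616.
Juno receives Slot 4 at value $106, so the others get W − 106 = $510.
Without Juno: best allocation of the remaining 4 bidders over all 5 slots is Umbra→Slot 7 ($132), Flint→Slot 3 ($135), Granite→Slot 4 ($107), Quanta→Slot 5 ($142), total $516.
VCG payment = (others' best without Juno) − (others' welfare with Juno) = 516 − 510 = $6.

Juno pays $6.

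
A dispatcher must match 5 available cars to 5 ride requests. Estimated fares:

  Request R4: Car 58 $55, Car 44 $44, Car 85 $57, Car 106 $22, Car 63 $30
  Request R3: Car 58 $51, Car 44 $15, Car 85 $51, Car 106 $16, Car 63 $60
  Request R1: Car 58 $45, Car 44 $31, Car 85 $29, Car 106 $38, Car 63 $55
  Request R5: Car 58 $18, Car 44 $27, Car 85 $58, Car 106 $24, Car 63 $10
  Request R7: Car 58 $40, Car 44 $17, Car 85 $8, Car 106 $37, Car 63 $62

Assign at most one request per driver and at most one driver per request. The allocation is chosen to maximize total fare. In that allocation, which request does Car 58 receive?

This is the linear assignment problem.
Optimal: Car 58→Request R3 ($51), Car 44→Request R4 ($44), Car 85→Request R5 ($58), Car 106→Request R1 ($38), Car 63→Request R7 ($62) — total 51+44+58+38+62 = $253.
Row-greedy (each driver in turn takes its best remaining request) gives $241, worse by 12.
Every other assignment is strictly worse.
Car 58's own top request is Request R4 ($55), but forcing Car 58→Request R4 and reassigning the rest optimally gives only $241 — worse by 12.

Car 58 receives Request R3.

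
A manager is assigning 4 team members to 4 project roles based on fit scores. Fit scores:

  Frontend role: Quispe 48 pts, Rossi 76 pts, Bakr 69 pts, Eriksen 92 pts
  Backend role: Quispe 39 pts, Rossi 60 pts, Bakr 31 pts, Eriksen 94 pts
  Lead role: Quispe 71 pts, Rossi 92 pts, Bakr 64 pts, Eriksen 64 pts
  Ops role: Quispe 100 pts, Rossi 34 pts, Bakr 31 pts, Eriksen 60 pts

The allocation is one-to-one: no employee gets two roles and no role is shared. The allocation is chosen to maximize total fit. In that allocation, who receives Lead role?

Treat this as an assignment problem: match each employee to one role.
Optimal: Quispe→Ops role (100 pts), Rossi→Lead role (92 pts), Bakr→Frontend role (69 pts), Eriksen→Backend role (94 pts) — total 100+92+69+94 = 355 pts.
Column-greedy (each role in turn goes to its best remaining employee) gives 254 pts, worse by 101.
Next-best assignment: Quispe→Ops role, Rossi→Frontend role, Bakr→Lead role, Eriksen→Backend role = 334 pts.

Rossi receives Lead role.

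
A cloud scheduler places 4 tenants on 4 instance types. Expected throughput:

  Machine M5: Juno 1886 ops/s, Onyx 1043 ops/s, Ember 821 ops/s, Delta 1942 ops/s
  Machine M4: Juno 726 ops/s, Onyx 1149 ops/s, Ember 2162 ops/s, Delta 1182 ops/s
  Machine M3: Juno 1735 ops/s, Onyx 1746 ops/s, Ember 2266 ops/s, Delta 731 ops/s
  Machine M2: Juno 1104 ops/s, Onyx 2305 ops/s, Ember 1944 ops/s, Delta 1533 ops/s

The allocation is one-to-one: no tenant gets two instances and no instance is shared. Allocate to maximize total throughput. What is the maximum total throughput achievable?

Maximum total: 8144 ops/s

Optimal: Juno→Machine M3 (1735 ops/s), Onyx→Machine M2 (2305 ops/s), Ember→Machine M4 (2162 ops/s), Delta→Machine M5 (1942 ops/s) — total 1735+2305+2162+1942 = 8144 ops/s.
Row-greedy (each tenant in turn takes its best remaining instance) gives 7639 ops/s, worse by 505.
Next-best assignment: Juno→Machine M5, Onyx→Machine M2, Ember→Machine M3, Delta→Machine M4 = 7639 ops/s.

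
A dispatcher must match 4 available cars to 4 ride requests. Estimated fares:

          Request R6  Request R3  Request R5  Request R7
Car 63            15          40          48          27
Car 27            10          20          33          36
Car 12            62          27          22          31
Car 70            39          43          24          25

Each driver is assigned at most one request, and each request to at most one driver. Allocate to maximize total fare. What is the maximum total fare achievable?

This is the linear assignment problem.
Optimal: Car 63→Request R5 ($48), Car 27→Request R7 ($36), Car 12→Request R6 ($62), Car 70→Request R3 ($43) — total 48+36+62+43 = $189.
Next-best assignment: Car 63→Request R7, Car 27→Request R5, Car 12→Request R6, Car 70→Request R3 = $165.
Swapping Car 12↔Car 63 (Car 12→Request R5 $22, Car 63→Request R6 $15) loses 73.
Checked against all permutations: $189 is optimal.

Maximum total: $189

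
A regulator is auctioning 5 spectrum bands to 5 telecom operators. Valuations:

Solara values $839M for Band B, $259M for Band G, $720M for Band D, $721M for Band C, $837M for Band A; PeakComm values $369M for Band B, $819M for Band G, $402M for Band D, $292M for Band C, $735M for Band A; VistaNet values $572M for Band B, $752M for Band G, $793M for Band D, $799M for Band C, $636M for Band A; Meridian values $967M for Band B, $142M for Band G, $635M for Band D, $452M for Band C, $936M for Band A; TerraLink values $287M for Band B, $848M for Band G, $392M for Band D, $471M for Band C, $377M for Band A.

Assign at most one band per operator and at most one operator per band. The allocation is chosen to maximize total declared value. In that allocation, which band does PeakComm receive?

PeakComm receives Band A.

This is a one-to-one assignment (maximum-weight bipartite matching).
Optimal: Solara→Band D ($720M), PeakComm→Band A ($735M), VistaNet→Band C ($799M), Meridian→Band B ($967M), TerraLink→Band G ($848M) — total 720+735+799+967+848 = $4069M.
Max-entry greedy (repeatedly take the single best remaining cell) gives $3853M, worse by 216.
PeakComm's own top band is Band G ($819M), but forcing PeakComm→Band G and reassigning the rest optimally gives only $3887M — worse by 182.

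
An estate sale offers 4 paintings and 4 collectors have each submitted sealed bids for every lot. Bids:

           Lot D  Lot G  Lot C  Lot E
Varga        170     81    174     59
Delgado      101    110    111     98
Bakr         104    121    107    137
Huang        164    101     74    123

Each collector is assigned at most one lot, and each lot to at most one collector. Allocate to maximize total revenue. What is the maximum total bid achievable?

Optimal: Varga→Lot C ($174), Delgado→Lot G ($110), Bakr→Lot E ($137), Huang→Lot D ($164) — total 174+110+137+164 = $585.
Column-greedy (each lot in turn goes to its best remaining collector) gives $525, worse by 60.
Swapping Delgado↔Varga (Delgado→Lot C $111, Varga→Lot G $81) loses 92.
Every other assignment is strictly worse.

Max total: $585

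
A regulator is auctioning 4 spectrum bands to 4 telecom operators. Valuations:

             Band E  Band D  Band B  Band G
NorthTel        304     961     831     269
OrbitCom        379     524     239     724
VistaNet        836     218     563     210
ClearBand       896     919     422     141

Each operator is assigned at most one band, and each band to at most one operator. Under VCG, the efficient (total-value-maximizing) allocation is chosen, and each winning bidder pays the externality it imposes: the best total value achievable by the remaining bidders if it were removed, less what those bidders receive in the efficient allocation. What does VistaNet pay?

Efficient allocation: NorthTel→Band B ($831M), OrbitCom→Band G ($724M), VistaNet→Band E ($836M), ClearBand→Band D ($919M); total welfare W = $3310M.
VistaNet receives Band E at value $836M, so the others get W − 836 = $2474M.
Without VistaNet: best allocation of the remaining 3 bidders over all 4 bands is NorthTel→Band D ($961M), OrbitCom→Band G ($724M), ClearBand→Band E ($896M), total $2581M.
VCG payment = (others' best without VistaNet) − (others' welfare with VistaNet) = 2581 − 2474 = $107M.

VistaNet pays $107M.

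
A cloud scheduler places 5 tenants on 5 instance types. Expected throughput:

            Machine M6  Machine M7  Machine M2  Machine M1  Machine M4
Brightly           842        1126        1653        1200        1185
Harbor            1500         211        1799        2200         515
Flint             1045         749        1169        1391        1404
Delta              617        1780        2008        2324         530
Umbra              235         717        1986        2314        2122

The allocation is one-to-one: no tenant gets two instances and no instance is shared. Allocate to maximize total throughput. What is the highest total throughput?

Optimal: Brightly→Machine M2 (1653 ops/s), Harbor→Machine M1 (2200 ops/s), Flint→Machine M6 (1045 ops/s), Delta→Machine M7 (1780 ops/s), Umbra→Machine M4 (2122 ops/s) — total 1653+2200+1045+1780+2122 = 8800 ops/s.
Column-greedy (each instance in turn goes to its best remaining tenant) gives 7842 ops/s, worse by 958.
No other one-to-one assignment exceeds 8800 ops/s.

Max total: 8800 ops/s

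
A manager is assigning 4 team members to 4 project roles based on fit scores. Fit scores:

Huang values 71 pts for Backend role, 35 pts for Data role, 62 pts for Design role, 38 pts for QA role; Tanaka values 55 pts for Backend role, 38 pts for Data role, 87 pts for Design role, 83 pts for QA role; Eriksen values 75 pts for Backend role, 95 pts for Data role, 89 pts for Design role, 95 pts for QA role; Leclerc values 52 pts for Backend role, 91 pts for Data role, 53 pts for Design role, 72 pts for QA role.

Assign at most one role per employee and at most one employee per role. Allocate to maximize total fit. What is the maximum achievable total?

Max total: 344 pts

Optimal: Huang→Backend role (71 pts), Tanaka→Design role (87 pts), Eriksen→QA role (95 pts), Leclerc→Data role (91 pts) — total 71+87+95+91 = 344 pts.
Swapping Eriksen↔Tanaka (Eriksen→Design role 89 pts, Tanaka→QA role 83 pts) loses 10.
No other one-to-one assignment exceeds 344 pts.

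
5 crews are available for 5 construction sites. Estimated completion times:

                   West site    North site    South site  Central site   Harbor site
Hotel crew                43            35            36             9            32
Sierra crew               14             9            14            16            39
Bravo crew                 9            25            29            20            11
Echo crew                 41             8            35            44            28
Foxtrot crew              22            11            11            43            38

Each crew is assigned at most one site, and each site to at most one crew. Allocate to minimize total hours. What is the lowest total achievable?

Minimum total: 53 hours

This is a one-to-one assignment (minimum-cost bipartite matching).
Optimal: Hotel crew→Central site (9 hours), Sierra crew→West site (14 hours), Bravo crew→Harbor site (11 hours), Echo crew→North site (8 hours), Foxtrot crew→South site (11 hours) — total 9+14+11+8+11 = 53 hours.
Row-greedy (each crew in turn takes its cheapest remaining site) gives 66 hours, worse by 13.
Swapping Sierra crew↔Echo crew (Sierra crew→North site 9 hours, Echo crew→West site 41 hours) adds 28.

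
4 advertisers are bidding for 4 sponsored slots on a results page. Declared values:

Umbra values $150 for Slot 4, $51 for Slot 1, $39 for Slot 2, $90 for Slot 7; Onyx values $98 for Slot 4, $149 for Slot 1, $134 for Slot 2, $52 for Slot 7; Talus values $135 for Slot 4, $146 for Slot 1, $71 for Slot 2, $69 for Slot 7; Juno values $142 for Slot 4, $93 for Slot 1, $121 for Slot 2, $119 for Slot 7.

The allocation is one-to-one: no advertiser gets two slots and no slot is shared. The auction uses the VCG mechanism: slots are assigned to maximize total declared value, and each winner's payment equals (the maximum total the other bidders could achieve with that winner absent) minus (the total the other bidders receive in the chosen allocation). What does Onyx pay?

Onyx pays $2.

Efficient allocation: Umbra→Slot 4 ($150), Onyx→Slot 2 ($134), Talus→Slot 1 ($146), Juno→Slot 7 ($119); total welfare W = $549.
Onyx receives Slot 2 at value $134, so the others get W − 134 = $415.
Without Onyx: best allocation of the remaining 3 bidders over all 4 slots is Umbra→Slot 4 ($150), Talus→Slot 1 ($146), Juno→Slot 2 ($121), total $417.
VCG payment = (others' best without Onyx) − (others' welfare with Onyx) = 417 − 415 = $2.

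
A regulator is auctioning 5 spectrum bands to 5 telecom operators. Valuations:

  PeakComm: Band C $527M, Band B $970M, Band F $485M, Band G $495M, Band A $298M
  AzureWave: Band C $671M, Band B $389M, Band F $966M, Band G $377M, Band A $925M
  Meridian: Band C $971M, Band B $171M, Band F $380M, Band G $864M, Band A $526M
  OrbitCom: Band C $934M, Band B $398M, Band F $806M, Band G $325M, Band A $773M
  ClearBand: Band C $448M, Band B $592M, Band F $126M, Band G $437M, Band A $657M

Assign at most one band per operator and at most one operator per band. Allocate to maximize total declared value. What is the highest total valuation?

Maximum total: $4391M

This is a one-to-one assignment (maximum-weight bipartite matching).
Optimal: PeakComm→Band B ($970M), AzureWave→Band F ($966M), Meridian→Band G ($864M), OrbitCom→Band C ($934M), ClearBand→Band A ($657M) — total 970+966+864+934+657 = $4391M.
Max-entry greedy (repeatedly take the single best remaining cell) gives $4117M, worse by 274.
Next-best assignment: PeakComm→Band B, AzureWave→Band F, Meridian→Band C, OrbitCom→Band A, ClearBand→Band G = $4117M.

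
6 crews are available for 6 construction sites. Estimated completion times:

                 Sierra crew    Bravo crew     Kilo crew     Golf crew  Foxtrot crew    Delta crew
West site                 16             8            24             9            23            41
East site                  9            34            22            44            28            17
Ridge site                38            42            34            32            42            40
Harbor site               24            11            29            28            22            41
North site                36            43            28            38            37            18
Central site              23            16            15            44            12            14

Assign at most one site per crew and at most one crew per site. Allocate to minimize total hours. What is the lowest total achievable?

Minimum total: 93 hours

Treat this as an assignment problem: match each crew to one site.
Optimal: Sierra crew→East site (9 hours), Bravo crew→Harbor site (11 hours), Kilo crew→Ridge site (34 hours), Golf crew→West site (9 hours), Foxtrot crew→Central site (12 hours), Delta crew→North site (18 hours) — total 9+11+34+9+12+18 = 93 hours.
Column-greedy (each site in turn goes to its cheapest remaining crew) gives 104 hours, worse by 11.
Next-best assignment: Sierra crew→East site, Bravo crew→West site, Kilo crew→Central site, Golf crew→Ridge site, Foxtrot crew→Harbor site, Delta crew→North site = 104 hours.
No other one-to-one assignment undercuts 93 hours.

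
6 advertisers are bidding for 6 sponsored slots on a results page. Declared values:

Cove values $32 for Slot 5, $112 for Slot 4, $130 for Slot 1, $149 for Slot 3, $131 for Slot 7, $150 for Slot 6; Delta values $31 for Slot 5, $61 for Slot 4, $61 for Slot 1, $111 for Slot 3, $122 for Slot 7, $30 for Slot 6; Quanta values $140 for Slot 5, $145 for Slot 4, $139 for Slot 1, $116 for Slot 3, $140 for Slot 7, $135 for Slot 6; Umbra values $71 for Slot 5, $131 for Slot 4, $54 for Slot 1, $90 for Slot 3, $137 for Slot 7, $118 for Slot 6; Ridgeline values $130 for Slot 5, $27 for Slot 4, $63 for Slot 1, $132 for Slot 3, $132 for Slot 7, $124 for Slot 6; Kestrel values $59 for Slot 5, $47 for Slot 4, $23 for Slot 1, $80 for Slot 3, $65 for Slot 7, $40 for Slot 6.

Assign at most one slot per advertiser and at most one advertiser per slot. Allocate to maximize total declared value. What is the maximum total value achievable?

This is the linear assignment problem.
Optimal: Cove→Slot 6 ($150), Delta→Slot 7 ($122), Quanta→Slot 1 ($139), Umbra→Slot 4 ($131), Ridgeline→Slot 5 ($130), Kestrel→Slot 3 ($80) — total 150+122+139+131+130+80 = $752.
Max-entry greedy (repeatedly take the single best remaining cell) gives $684, worse by 68.
Next-best assignment: Cove→Slot 6, Delta→Slot 7, Quanta→Slot 1, Umbra→Slot 4, Ridgeline→Slot 3, Kestrel→Slot 5 = $733.

Max total: $752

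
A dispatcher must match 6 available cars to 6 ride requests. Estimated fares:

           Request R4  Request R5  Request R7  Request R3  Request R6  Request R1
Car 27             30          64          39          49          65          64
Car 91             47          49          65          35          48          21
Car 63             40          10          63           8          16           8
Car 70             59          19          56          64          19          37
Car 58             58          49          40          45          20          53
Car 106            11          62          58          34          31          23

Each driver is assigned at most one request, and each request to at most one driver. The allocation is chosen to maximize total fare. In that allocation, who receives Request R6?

This is a one-to-one assignment (maximum-weight bipartite matching).
Optimal: Car 27→Request R1 ($64), Car 91→Request R6 ($48), Car 63→Request R7 ($63), Car 70→Request R3 ($64), Car 58→Request R4 ($58), Car 106→Request R5 ($62) — total 64+48+63+64+58+62 = $359.
Max-entry greedy (repeatedly take the single best remaining cell) gives $322, worse by 37.
Car 91's own top request is Request R7 ($65), but forcing Car 91→Request R7 and reassigning the rest optimally gives only $349 — worse by 10.

Car 91 receives Request R6.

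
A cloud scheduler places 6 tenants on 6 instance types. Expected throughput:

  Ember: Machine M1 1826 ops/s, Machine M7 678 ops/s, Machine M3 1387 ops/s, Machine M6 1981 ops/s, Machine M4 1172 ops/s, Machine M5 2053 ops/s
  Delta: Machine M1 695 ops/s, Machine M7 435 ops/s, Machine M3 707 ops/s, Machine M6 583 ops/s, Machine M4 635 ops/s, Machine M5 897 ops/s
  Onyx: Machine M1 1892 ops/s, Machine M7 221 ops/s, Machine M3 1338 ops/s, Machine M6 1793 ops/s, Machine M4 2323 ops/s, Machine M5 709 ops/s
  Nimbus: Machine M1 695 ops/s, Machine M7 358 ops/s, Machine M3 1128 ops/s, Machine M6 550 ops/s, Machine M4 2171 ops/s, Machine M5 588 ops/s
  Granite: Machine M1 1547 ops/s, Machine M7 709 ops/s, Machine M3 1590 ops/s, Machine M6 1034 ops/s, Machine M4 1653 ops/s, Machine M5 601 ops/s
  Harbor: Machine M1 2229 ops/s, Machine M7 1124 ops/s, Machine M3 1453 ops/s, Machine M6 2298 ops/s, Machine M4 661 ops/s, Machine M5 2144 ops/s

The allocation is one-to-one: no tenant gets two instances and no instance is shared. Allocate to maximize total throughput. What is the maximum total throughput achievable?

Maximum total: 10439 ops/s

Optimal: Ember→Machine M5 (2053 ops/s), Delta→Machine M7 (435 ops/s), Onyx→Machine M1 (1892 ops/s), Nimbus→Machine M4 (2171 ops/s), Granite→Machine M3 (1590 ops/s), Harbor→Machine M6 (2298 ops/s) — total 2053+435+1892+2171+1590+2298 = 10439 ops/s.
Row-greedy (each tenant in turn takes its best remaining instance) gives 7936 ops/s, worse by 2503.
Swapping Nimbus↔Onyx (Nimbus→Machine M1 695 ops/s, Onyx→Machine M4 2323 ops/s) loses 1045.
No other one-to-one assignment exceeds 10439 ops/s.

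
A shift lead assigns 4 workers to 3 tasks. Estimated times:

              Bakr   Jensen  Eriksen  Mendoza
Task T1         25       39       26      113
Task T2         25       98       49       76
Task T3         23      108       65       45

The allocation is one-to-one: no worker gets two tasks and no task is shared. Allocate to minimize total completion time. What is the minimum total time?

Optimal: Eriksen→Task T1 (26 min), Bakr→Task T2 (25 min), Mendoza→Task T3 (45 min) — total 26+25+45 = 96 min.
Checked against all permutations: 96 min is optimal.

Minimum total: 96 min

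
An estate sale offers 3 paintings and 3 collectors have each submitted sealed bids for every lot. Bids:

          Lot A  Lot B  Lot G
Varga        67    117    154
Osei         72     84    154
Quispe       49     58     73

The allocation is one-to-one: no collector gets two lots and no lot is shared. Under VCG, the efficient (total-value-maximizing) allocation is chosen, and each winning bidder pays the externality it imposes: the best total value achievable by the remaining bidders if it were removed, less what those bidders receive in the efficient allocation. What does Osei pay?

Efficient allocation: Varga→Lot B ($117), Osei→Lot G ($154), Quispe→Lot A ($49); total welfare W = $320.
Osei receives Lot G at value $154, so the others get W − 154 = $166.
Without Osei: best allocation of the remaining 2 bidders over all 3 lots is Varga→Lot G ($154), Quispe→Lot B ($58), total $212.
VCG payment = (others' best without Osei) − (others' welfare with Osei) = 212 − 166 = $46.

Osei pays $46.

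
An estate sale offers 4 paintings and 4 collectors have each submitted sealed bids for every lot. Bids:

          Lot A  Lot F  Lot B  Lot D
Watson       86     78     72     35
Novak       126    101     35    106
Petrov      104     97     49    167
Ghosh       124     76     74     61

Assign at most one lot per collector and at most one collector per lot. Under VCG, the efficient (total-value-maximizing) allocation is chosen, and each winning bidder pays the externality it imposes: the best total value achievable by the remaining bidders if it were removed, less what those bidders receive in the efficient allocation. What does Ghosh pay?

Efficient allocation: Watson→Lot B ($72), Novak→Lot F ($101), Petrov→Lot D ($167), Ghosh→Lot A ($124); total welfare W = $464.
Ghosh receives Lot A at value $124, so the others get W − 124 = $340.
Without Ghosh: best allocation of the remaining 3 bidders over all 4 lots is Watson→Lot F ($78), Novak→Lot A ($126), Petrov→Lot D ($167), total $371.
VCG payment = (others' best without Ghosh) − (others' welfare with Ghosh) = 371 − 340 = $31.

Ghosh pays $31.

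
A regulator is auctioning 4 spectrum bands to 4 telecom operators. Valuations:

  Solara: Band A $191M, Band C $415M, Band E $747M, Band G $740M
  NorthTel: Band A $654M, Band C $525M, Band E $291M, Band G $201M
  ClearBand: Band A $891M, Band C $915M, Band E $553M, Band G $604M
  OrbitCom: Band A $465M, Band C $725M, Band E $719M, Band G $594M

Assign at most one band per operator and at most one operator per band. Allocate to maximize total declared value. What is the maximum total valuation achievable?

Max total: $3028M

This is a one-to-one assignment (maximum-weight bipartite matching).
Optimal: Solara→Band G ($740M), NorthTel→Band A ($654M), ClearBand→Band C ($915M), OrbitCom→Band E ($719M) — total 740+654+915+719 = $3028M.
Next-best assignment: Solara→Band E, NorthTel→Band A, ClearBand→Band C, OrbitCom→Band G = $2910M.
Swapping ClearBand↔NorthTel (ClearBand→Band A $891M, NorthTel→Band C $525M) loses 153.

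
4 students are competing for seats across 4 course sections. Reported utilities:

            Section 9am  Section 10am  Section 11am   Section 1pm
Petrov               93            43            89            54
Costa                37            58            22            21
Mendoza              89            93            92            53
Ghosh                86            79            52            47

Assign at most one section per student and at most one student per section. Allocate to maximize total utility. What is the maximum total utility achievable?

Maximum total: 290 points

Optimal: Petrov→Section 9am (93 points), Costa→Section 10am (58 points), Mendoza→Section 11am (92 points), Ghosh→Section 1pm (47 points) — total 93+58+92+47 = 290 points.
Column-greedy (each section in turn goes to its best remaining student) gives 259 points, worse by 31.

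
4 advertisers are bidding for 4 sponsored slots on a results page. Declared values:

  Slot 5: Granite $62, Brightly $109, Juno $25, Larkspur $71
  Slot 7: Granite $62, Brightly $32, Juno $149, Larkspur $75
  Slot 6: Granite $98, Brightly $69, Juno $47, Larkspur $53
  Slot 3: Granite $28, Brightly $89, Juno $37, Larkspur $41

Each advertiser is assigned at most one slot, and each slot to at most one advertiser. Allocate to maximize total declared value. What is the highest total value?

Maximum total: $407

Optimal: Granite→Slot 6 ($98), Brightly→Slot 3 ($89), Juno→Slot 7 ($149), Larkspur→Slot 5 ($71) — total 98+89+149+71 = $407.
Max-entry greedy (repeatedly take the single best remaining cell) gives $397, worse by 10.
Next-best assignment: Granite→Slot 6, Brightly→Slot 5, Juno→Slot 7, Larkspur→Slot 3 = $397.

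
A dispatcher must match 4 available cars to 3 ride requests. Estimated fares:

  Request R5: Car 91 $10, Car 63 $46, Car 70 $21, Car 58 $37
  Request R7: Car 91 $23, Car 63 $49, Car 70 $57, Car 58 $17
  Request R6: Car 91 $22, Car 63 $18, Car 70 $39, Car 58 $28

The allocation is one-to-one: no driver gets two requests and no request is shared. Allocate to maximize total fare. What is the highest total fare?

Optimal: Car 63→Request R5 ($46), Car 70→Request R7 ($57), Car 58→Request R6 ($28) — total 46+57+28 = $131.
Row-greedy (each driver in turn takes its best remaining request) gives $108, worse by 23.
No other one-to-one assignment exceeds $131.

Max total: $131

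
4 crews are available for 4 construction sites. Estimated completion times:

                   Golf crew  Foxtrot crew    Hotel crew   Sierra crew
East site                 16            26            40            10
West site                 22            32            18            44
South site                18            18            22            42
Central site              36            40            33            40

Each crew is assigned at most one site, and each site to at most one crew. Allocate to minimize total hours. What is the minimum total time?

Min total: 82 hours

Optimal: Golf crew→Central site (36 hours), Foxtrot crew→South site (18 hours), Hotel crew→West site (18 hours), Sierra crew→East site (10 hours) — total 36+18+18+10 = 82 hours.
Min-entry greedy (repeatedly take the single cheapest remaining cell) gives 86 hours, worse by 4.
Swapping Sierra crew↔Foxtrot crew (Sierra crew→South site 42 hours, Foxtrot crew→East site 26 hours) adds 40.
Checked against all permutations: 82 hours is optimal.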